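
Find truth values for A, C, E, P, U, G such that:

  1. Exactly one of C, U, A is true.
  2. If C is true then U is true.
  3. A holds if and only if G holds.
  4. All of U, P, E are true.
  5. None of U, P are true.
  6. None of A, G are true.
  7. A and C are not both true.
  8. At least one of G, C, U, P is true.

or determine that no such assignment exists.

Case P = True:
  Constraint (5) is violated (P=T) — contradiction.
Case P = False:
  Constraint (4) is violated (P=F) — contradiction.
Both cases fail — unsatisfiable.

Unsatisfiable — no assignment works.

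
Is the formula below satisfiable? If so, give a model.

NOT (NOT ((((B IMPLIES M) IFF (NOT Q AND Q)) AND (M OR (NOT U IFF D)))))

B = True, Q = False, D = False, M = False, U = True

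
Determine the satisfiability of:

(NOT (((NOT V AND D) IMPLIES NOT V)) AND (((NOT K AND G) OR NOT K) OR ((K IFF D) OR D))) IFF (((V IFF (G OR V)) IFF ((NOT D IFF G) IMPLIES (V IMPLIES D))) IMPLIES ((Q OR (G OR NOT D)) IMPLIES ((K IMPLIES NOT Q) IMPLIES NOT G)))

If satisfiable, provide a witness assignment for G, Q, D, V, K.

G = True; Q = False; D = True; V = True; K = False

  (NOT (((NOT V AND D) IMPLIES NOT V)) AND (((NOT K AND G) OR NOT K) OR ((K IFF D) OR D))) IFF (((V IFF (G OR V)) IFF ((NOT D IFF G) IMPLIES (V IMPLIES D))) IMPLIES ((Q OR (G OR NOT D)) IMPLIES ((K IMPLIES NOT Q) IMPLIES NOT G))) = True
    NOT (((NOT V AND D) IMPLIES NOT V)) AND (((NOT K AND G) OR NOT K) OR ((K IFF D) OR D)) = False
      NOT (((NOT V AND D) IMPLIES NOT V)) = False
        (NOT V AND D) IMPLIES NOT V = True
          NOT V AND D = False
            NOT V = False
          NOT V = False
      ((NOT K AND G) OR NOT K) OR ((K IFF D) OR D) = True
        (NOT K AND G) OR NOT K = True
          NOT K AND G = True
            NOT K = True
          NOT K = True
        (K IFF D) OR D = True
          K IFF D = False
    ((V IFF (G OR V)) IFF ((NOT D IFF G) IMPLIES (V IMPLIES D))) IMPLIES ((Q OR (G OR NOT D)) IMPLIES ((K IMPLIES NOT Q) IMPLIES NOT G)) = False
      (V IFF (G OR V)) IFF ((NOT D IFF G) IMPLIES (V IMPLIES D)) = True
        V IFF (G OR V) = True
          G OR V = True
        (NOT D IFF G) IMPLIES (V IMPLIES D) = True
          NOT D IFF G = False
            NOT D = False
          V IMPLIES D = True
      (Q OR (G OR NOT D)) IMPLIES ((K IMPLIES NOT Q) IMPLIES NOT G) = False
        Q OR (G OR NOT D) = True
          G OR NOT D = True
            NOT D = False
        (K IMPLIES NOT Q) IMPLIES NOT G = False
          K IMPLIES NOT Q = True
            NOT Q = True
          NOT G = False
The formula evaluates to True.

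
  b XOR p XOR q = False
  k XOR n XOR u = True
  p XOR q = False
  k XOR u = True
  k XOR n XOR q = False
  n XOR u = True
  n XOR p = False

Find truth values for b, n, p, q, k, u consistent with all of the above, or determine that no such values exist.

b: False; n: False; p: False; q: False; k: False; u: True

b XOR p XOR q = F XOR F XOR F = False ✓
k XOR n XOR u = F XOR F XOR T = True ✓
p XOR q = F XOR F = False ✓
k XOR u = F XOR T = True ✓
k XOR n XOR q = F XOR F XOR F = False ✓
n XOR u = F XOR T = True ✓
n XOR p = F XOR F = False ✓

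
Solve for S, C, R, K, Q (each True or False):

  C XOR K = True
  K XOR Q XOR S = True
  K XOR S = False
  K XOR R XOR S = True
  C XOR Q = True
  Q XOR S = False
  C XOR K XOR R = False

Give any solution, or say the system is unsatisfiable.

S = True, C = False, R = True, K = True, Q = True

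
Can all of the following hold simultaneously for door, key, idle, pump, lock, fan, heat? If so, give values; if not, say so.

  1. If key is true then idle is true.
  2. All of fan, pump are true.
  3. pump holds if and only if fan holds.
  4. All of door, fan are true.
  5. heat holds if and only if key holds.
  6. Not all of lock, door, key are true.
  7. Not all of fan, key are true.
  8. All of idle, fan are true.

door = True; key = False; idle = True; pump = True; lock = True; fan = True; heat = False

  (1) key=F ⇒ idle: vacuous ✓
  (2) {fan, pump}: all 2 true ✓
  (3) pump=T, fan=T — same ✓
  (4) {door, fan}: all 2 true ✓
  (5) heat=F, key=F — same ✓
  (6) {lock, door, key}: 2/3 true — not all ✓
  (7) {fan, key}: 1/2 true — not all ✓
  (8) {idle, fan}: all 2 true ✓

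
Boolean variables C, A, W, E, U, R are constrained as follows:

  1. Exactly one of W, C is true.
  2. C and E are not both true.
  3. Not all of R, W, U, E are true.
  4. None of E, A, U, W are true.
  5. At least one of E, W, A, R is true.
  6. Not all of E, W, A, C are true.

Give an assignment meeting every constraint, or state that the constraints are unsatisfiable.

C = True, A = False, W = False, E = False, U = False, R = True

  (1) {W, C}: 1 true — exactly one ✓
  (2) C=T, E=F — not both ✓
  (3) {R, W, U, E}: 1/4 true — not all ✓
  (4) {E, A, U, W}: 0 true — none ✓
  (5) {E, W, A, R}: 1 true — at least one ✓
  (6) {E, W, A, C}: 1/4 true — not all ✓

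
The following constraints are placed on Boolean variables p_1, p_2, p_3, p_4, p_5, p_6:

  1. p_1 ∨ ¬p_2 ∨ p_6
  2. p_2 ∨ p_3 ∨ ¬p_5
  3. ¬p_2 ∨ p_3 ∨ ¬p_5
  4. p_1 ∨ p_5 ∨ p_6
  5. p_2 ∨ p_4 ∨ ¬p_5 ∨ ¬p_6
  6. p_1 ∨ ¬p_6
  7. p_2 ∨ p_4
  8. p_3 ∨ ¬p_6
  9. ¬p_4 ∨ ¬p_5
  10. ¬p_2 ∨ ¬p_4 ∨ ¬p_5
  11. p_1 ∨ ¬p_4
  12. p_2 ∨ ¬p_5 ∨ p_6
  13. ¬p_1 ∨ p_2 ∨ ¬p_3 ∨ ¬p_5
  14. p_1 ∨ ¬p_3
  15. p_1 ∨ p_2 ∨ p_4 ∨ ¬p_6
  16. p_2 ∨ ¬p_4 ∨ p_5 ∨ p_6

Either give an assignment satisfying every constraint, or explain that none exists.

p_1=T, p_2=T, p_3=F, p_4=F, p_5=F, p_6=F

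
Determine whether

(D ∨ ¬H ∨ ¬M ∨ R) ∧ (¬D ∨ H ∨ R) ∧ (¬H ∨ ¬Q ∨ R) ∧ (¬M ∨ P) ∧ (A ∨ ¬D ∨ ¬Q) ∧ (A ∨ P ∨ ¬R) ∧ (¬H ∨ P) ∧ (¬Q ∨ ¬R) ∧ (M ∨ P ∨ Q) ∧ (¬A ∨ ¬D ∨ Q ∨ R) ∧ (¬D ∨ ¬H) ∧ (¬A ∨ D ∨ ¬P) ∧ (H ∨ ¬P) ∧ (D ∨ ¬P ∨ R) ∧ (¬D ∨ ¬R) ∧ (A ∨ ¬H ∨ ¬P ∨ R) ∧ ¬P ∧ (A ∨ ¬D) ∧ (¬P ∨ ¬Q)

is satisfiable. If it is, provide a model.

Unit clause (¬P) forces P = False.
In (¬M ∨ P) only ¬M is left, so M = False.
In (¬H ∨ P) only ¬H is left, so H = False.
In (M ∨ P ∨ Q) only Q is left, so Q = True.
In (¬Q ∨ ¬R) only ¬R is left, so R = False.
In (¬D ∨ H ∨ R) only ¬D is left, so D = False.
Set A = True.
All clauses satisfied.

A: True, Q: True, R: False, P: False, D: False, M: False, H: False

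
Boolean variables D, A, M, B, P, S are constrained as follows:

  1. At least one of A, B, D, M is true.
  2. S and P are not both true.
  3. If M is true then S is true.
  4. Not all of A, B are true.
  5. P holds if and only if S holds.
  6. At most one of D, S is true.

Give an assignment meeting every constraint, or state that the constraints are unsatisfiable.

D = True, A = False, M = False, B = True, P = False, S = False

  (1) {A, B, D, M}: 2 true — at least one ✓
  (2) S=F, P=F — not both ✓
  (3) M=F ⇒ S: vacuous ✓
  (4) {A, B}: 1/2 true — not all ✓
  (5) P=F, S=F — same ✓
  (6) {D, S}: 1 true — at most one ✓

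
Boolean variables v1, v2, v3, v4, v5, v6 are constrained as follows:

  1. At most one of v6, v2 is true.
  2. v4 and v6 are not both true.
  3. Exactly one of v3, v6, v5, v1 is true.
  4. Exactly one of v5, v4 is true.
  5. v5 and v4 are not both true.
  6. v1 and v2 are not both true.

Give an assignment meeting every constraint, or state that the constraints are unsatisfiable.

v1 = True, v2 = False, v3 = False, v4 = True, v5 = False, v6 = False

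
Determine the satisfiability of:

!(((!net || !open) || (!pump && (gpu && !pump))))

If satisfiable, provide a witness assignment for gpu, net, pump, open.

gpu = True, net = True, pump = True, open = True

  !(((!net || !open) || (!pump && (gpu && !pump)))) = True
    (!net || !open) || (!pump && (gpu && !pump)) = False
      !net || !open = False
        !net = False
        !open = False
      !pump && (gpu && !pump) = False
        !pump = False
        gpu && !pump = False
          !pump = False
The formula evaluates to True.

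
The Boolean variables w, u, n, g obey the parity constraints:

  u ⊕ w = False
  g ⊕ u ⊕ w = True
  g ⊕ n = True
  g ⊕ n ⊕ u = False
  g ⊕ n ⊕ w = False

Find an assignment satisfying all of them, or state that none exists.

w: True, u: True, n: False, g: True

u ⊕ w = T ⊕ T = False ✓
g ⊕ u ⊕ w = T ⊕ T ⊕ T = True ✓
g ⊕ n = T ⊕ F = True ✓
g ⊕ n ⊕ u = T ⊕ F ⊕ T = False ✓
g ⊕ n ⊕ w = T ⊕ F ⊕ T = False ✓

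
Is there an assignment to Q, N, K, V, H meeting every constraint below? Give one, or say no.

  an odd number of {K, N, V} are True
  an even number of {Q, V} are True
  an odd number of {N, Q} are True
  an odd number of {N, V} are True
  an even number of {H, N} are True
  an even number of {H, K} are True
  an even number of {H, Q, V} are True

Q = True; N = False; K = False; V = True; H = False

{K, N, V}: 1 true → odd ✓
{Q, V}: 2 true → even ✓
{N, Q}: 1 true → odd ✓
{N, V}: 1 true → odd ✓
{H, N}: 0 true → even ✓
{H, K}: 0 true → even ✓
{H, Q, V}: 2 true → even ✓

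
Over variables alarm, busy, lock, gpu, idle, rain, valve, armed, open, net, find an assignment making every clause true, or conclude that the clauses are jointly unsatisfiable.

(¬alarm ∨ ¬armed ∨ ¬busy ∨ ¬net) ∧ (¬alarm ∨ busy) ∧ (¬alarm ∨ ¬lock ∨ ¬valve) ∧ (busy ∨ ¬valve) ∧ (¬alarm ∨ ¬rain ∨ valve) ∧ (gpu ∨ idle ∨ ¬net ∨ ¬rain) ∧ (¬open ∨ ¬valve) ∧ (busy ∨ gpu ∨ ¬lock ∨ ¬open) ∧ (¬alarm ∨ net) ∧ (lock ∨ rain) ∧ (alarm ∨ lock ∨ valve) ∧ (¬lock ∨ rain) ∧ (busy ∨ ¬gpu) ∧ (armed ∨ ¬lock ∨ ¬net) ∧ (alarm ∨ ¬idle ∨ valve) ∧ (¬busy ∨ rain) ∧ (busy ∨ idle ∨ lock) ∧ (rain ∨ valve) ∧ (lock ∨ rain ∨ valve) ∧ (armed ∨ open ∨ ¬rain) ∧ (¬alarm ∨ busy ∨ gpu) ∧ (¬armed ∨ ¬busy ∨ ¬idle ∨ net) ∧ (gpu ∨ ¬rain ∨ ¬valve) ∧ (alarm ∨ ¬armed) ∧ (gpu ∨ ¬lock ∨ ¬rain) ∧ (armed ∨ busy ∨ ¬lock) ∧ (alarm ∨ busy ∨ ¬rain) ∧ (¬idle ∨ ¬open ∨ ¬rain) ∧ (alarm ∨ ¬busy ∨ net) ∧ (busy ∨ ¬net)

Unsatisfiable — no assignment works.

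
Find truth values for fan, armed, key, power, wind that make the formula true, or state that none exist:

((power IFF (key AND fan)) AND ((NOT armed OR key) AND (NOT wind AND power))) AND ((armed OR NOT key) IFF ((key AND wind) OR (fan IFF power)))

fan = True, armed = True, key = True, power = True, wind = False

  (power IFF (key AND fan)) AND ((NOT armed OR key) AND (NOT wind AND power)) = True
    power IFF (key AND fan) = True
      key AND fan = True
    (NOT armed OR key) AND (NOT wind AND power) = True
      NOT armed OR key = True
        NOT armed = False
      NOT wind AND power = True
        NOT wind = True
  (armed OR NOT key) IFF ((key AND wind) OR (fan IFF power)) = True
    armed OR NOT key = True
      NOT key = False
    (key AND wind) OR (fan IFF power) = True
      key AND wind = False
      fan IFF power = True
Both conjuncts True, so the formula holds.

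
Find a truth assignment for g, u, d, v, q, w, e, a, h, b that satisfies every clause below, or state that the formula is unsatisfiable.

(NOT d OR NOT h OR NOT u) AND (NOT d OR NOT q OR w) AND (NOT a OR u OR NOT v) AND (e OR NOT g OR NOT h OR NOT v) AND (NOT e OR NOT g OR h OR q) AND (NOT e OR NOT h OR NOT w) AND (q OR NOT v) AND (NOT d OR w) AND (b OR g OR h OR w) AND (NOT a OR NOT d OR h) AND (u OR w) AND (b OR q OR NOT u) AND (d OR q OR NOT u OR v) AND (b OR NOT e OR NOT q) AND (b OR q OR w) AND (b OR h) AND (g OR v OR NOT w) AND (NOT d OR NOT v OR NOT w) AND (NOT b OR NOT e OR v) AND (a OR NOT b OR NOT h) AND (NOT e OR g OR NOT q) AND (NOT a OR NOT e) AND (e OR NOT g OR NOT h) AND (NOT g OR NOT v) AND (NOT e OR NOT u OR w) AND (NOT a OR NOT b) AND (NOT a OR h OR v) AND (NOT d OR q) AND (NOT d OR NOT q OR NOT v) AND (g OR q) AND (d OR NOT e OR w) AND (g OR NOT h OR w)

Set g = False.
  then (g OR q) forces q = True.
  then (NOT e OR g OR NOT q) forces e = False.
Set u = True.
Set d = False.
Set v = True.
Set w = True.
Set a = False.
Set h = False.
  then (b OR h) forces b = True.
All clauses satisfied.

g: False; u: True; d: False; v: True; q: True; w: True; e: False; a: False; h: False; b: True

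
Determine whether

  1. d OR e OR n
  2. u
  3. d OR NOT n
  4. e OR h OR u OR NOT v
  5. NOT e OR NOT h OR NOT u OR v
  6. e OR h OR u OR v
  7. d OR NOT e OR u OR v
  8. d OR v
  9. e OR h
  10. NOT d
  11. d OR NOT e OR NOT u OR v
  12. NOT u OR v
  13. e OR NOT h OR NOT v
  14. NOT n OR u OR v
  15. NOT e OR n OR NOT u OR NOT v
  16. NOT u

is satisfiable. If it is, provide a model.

UNSATISFIABLE

Case u = True:
  Clause (NOT u) is falsified — contradiction.
Case u = False:
  Clause (u) is falsified — contradiction.
Both cases fail, so the formula is unsatisfiable.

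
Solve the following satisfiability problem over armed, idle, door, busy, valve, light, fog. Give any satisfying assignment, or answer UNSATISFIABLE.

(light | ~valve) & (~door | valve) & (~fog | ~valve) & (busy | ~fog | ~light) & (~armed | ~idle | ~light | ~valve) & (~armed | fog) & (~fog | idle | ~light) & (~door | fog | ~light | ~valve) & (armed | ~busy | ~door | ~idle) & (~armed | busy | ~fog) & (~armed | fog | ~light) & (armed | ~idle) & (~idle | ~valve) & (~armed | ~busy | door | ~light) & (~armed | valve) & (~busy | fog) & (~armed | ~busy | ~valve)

Try armed = True:
  (~armed | fog) forces fog = True.
  (~fog | ~valve) forces valve = False.
  clause (~armed | valve) is falsified — backtrack.
So armed = False.
  then (armed | ~idle) forces idle = False.
Set door = False.
Set busy = False.
Set valve = False.
Set light = False.
Set fog = True.
All clauses satisfied.

armed: False, idle: False, door: False, busy: False, valve: False, light: False, fog: True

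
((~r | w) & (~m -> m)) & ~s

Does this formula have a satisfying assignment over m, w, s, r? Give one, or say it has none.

m = True; w = True; s = False; r = False

  (~r | w) & (~m -> m) = True
    ~r | w = True
      ~r = True
    ~m -> m = True
      ~m = False
  ~s = True
Both conjuncts True, so the formula holds.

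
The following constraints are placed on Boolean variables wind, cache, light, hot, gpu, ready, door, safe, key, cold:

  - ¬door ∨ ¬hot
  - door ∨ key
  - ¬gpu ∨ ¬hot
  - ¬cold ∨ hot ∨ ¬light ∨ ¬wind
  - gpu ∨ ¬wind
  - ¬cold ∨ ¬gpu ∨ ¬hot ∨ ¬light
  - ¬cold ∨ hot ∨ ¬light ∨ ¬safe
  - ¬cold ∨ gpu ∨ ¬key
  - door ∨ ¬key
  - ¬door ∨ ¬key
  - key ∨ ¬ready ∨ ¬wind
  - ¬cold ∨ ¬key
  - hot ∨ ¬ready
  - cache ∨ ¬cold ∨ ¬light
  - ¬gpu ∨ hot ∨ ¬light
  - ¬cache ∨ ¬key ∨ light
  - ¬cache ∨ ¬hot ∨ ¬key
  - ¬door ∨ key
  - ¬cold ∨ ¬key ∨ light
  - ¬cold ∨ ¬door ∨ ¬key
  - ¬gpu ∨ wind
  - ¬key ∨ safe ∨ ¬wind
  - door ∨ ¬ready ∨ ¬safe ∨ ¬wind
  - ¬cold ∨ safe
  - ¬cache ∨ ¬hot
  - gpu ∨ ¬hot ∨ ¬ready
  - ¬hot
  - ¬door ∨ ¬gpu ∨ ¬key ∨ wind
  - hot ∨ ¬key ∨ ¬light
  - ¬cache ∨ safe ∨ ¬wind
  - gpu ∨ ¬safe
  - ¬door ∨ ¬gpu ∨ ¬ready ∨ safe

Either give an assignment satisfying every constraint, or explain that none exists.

Case key = True:
  (door ∨ ¬key) forces door = True.
  Clause (¬door ∨ ¬key) is falsified — contradiction.
Case key = False:
  (door ∨ key) forces door = True.
  Clause (¬door ∨ key) is falsified — contradiction.
Both cases fail, so the formula is unsatisfiable.

The formula is unsatisfiable.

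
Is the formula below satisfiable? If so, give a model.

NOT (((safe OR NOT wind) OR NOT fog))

wind = True; safe = False; fog = True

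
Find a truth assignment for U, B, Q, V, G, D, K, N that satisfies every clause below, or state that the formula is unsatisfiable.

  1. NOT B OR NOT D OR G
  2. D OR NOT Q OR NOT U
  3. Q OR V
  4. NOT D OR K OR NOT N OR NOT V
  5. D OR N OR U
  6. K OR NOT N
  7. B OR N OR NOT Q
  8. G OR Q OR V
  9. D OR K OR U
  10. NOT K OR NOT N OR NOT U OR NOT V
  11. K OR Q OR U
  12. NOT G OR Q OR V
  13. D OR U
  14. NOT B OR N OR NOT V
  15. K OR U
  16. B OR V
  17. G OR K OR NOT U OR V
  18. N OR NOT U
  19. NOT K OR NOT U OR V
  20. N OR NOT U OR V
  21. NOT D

UNSATISFIABLE

Case U = True:
  (N OR NOT U) forces N = True.
  (K OR NOT N) forces K = True.
  (NOT K OR NOT N OR NOT U OR NOT V) forces V = False.
  Clause (NOT K OR NOT U OR V) is falsified — contradiction.
Case U = False:
  (D OR U) forces D = True.
  Clause (NOT D) is falsified — contradiction.
Both cases fail, so the formula is unsatisfiable.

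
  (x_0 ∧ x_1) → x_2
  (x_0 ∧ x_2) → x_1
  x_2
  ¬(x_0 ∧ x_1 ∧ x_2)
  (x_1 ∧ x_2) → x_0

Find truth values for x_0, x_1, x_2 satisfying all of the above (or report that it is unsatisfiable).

x_0 = False, x_1 = False, x_2 = True

Unit clause (x_2) forces x_2 = True.
Set x_0 = False.
  then (x_0 ∨ ¬x_1 ∨ ¬x_2) forces x_1 = False.
Check each clause:
  (x_2): x_2 holds.
  (x_0 ∨ ¬x_1 ∨ ¬x_2): ¬x_1 holds.
  (¬x_0 ∨ x_1 ∨ ¬x_2): ¬x_0 holds.
  (¬x_0 ∨ ¬x_1 ∨ x_2): ¬x_0 holds.
  (¬x_0 ∨ ¬x_1 ∨ ¬x_2): ¬x_0 holds.
All clauses satisfied.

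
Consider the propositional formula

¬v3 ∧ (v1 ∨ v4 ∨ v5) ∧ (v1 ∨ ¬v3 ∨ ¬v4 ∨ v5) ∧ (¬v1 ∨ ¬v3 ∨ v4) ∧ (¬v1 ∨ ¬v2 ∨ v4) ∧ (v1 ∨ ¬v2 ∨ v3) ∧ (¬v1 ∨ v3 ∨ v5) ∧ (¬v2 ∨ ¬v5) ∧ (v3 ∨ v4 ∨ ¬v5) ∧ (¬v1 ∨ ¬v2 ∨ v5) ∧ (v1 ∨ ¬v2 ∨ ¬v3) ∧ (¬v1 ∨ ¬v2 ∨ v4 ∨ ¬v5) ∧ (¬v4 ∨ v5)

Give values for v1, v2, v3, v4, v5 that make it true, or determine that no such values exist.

v1 = True, v2 = False, v3 = False, v4 = True, v5 = True

Unit clause (¬v3) forces v3 = False.
Set v1 = True.
  then (¬v1 ∨ v3 ∨ v5) forces v5 = True.
  then (¬v2 ∨ ¬v5) forces v2 = False.
  then (v3 ∨ v4 ∨ ¬v5) forces v4 = True.
All clauses satisfied.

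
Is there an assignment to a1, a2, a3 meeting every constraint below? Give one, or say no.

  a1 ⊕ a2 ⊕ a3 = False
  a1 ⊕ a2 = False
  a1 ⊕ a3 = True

a1 = True, a2 = True, a3 = False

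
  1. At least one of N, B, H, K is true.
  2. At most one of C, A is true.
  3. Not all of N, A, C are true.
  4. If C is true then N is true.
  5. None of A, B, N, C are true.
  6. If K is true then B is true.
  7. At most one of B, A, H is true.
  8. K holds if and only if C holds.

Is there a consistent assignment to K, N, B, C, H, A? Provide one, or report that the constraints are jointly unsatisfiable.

K = False; N = False; B = False; C = False; H = True; A = False

  (1) {N, B, H, K}: 1 true — at least one ✓
  (2) {C, A}: 0 true — at most one ✓
  (3) {N, A, C}: 0/3 true — not all ✓
  (4) C=F ⇒ N: vacuous ✓
  (5) {A, B, N, C}: 0 true — none ✓
  (6) K=F ⇒ B: vacuous ✓
  (7) {B, A, H}: 1 true — at most one ✓
  (8) K=F, C=F — same ✓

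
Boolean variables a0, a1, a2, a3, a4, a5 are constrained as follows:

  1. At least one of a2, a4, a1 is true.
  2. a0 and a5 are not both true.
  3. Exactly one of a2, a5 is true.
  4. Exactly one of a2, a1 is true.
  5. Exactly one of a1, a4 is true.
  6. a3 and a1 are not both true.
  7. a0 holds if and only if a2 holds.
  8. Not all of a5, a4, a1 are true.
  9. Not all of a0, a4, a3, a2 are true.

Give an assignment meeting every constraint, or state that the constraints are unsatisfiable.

a0 = False; a1 = True; a2 = False; a3 = False; a4 = False; a5 = True

  (1) {a2, a4, a1}: 1 true — at least one ✓
  (2) a0=F, a5=T — not both ✓
  (3) {a2, a5}: 1 true — exactly one ✓
  (4) {a2, a1}: 1 true — exactly one ✓
  (5) {a1, a4}: 1 true — exactly one ✓
  (6) a3=F, a1=T — not both ✓
  (7) a0=F, a2=F — same ✓
  (8) {a5, a4, a1}: 2/3 true — not all ✓
  (9) {a0, a4, a3, a2}: 0/4 true — not all ✓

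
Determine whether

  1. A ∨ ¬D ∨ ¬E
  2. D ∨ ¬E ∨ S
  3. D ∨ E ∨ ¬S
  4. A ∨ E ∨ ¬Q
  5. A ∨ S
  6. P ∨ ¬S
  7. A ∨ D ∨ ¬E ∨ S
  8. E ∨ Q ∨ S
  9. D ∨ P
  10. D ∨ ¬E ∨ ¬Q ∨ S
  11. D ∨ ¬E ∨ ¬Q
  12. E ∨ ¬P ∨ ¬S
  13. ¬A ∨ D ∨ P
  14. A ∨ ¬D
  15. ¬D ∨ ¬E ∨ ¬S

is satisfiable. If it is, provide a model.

P: True; S: False; E: True; Q: False; D: True; A: True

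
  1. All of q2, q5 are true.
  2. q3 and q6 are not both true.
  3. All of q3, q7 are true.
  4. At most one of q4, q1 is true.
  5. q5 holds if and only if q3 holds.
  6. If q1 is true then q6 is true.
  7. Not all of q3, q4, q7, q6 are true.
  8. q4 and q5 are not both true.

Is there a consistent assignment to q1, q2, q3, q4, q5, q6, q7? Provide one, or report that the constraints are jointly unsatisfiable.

q1: False, q2: True, q3: True, q4: False, q5: True, q6: False, q7: True

  (1) {q2, q5}: all 2 true ✓
  (2) q3=T, q6=F — not both ✓
  (3) {q3, q7}: all 2 true ✓
  (4) {q4, q1}: 0 true — at most one ✓
  (5) q5=T, q3=T — same ✓
  (6) q1=F ⇒ q6: vacuous ✓
  (7) {q3, q4, q7, q6}: 2/4 true — not all ✓
  (8) q4=F, q5=T — not both ✓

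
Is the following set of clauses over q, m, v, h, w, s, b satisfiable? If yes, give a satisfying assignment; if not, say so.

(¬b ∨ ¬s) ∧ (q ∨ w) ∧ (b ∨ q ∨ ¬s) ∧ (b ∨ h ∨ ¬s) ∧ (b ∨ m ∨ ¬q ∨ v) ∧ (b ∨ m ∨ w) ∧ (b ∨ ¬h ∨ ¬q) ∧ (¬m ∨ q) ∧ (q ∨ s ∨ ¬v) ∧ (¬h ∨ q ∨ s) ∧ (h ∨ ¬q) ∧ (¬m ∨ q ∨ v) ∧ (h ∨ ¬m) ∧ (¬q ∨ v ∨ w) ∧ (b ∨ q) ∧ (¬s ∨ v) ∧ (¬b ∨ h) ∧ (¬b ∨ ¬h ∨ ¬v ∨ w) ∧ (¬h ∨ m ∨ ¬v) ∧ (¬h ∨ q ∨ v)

Set q = True.
  then (h ∨ ¬q) forces h = True.
  then (b ∨ ¬h ∨ ¬q) forces b = True.
  then (¬b ∨ ¬s) forces s = False.
Set m = True.
Set v = False.
  then (¬q ∨ v ∨ w) forces w = True.
All clauses satisfied.

q=T, m=T, v=F, h=T, w=T, s=F, b=T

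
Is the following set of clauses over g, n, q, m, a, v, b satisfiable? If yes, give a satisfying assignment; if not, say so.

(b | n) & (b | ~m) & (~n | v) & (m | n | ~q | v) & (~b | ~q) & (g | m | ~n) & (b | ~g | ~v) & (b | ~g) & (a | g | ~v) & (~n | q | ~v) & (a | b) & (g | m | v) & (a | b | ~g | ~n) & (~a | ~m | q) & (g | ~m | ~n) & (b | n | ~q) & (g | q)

g=T; n=F; q=F; m=F; a=T; v=F; b=T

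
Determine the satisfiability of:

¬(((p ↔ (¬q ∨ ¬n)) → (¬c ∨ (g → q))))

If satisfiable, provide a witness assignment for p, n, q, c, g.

p = True; n = True; q = False; c = True; g = True

  ¬(((p ↔ (¬q ∨ ¬n)) → (¬c ∨ (g → q)))) = True
    (p ↔ (¬q ∨ ¬n)) → (¬c ∨ (g → q)) = False
      p ↔ (¬q ∨ ¬n) = True
        ¬q ∨ ¬n = True
          ¬q = True
          ¬n = False
      ¬c ∨ (g → q) = False
        ¬c = False
        g → q = False
The formula evaluates to True.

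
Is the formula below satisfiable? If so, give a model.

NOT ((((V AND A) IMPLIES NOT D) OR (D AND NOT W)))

V=T, D=T, A=T, W=T

  NOT ((((V AND A) IMPLIES NOT D) OR (D AND NOT W))) = True
    ((V AND A) IMPLIES NOT D) OR (D AND NOT W) = False
      (V AND A) IMPLIES NOT D = False
        V AND A = True
        NOT D = False
      D AND NOT W = False
        NOT W = False
The formula evaluates to True.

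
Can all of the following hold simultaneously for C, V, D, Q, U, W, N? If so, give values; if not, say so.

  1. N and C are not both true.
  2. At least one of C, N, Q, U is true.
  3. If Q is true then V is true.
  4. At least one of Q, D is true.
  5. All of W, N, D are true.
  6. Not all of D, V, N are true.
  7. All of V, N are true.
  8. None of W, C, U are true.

Case W = True:
  Constraint (8) is violated (W=T) — contradiction.
Case W = False:
  Constraint (5) is violated (W=F) — contradiction.
Both cases fail — unsatisfiable.

No satisfying assignment exists.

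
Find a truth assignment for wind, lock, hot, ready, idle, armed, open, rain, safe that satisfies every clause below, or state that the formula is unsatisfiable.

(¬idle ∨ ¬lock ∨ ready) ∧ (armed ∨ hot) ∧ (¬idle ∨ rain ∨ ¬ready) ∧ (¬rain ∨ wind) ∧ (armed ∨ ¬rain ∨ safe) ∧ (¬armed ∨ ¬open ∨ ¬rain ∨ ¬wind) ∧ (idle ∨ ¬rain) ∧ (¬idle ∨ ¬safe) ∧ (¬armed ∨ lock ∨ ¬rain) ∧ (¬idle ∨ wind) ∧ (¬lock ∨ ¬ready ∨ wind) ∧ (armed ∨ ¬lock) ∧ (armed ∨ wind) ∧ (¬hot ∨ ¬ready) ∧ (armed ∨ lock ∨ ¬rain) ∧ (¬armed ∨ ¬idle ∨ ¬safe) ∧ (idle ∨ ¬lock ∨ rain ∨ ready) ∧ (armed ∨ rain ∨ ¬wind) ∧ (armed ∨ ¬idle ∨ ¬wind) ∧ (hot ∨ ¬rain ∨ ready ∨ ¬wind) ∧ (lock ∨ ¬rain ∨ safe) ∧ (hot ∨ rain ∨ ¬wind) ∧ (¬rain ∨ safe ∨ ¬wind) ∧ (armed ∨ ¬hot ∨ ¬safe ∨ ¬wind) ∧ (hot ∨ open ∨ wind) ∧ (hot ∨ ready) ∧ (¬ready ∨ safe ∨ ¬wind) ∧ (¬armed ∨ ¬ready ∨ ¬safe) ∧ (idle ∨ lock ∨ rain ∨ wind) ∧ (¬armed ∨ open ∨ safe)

wind=T, lock=F, hot=T, ready=F, idle=T, armed=T, open=T, rain=F, safe=F

Set wind = True.
Set lock = False.
Try hot = False:
  (armed ∨ hot) forces armed = True.
  (¬armed ∨ lock ∨ ¬rain) forces rain = False.
  clause (hot ∨ rain ∨ ¬wind) is falsified — backtrack.
So hot = True.
  then (¬hot ∨ ¬ready) forces ready = False.
Set idle = True.
  then (¬idle ∨ ¬safe) forces safe = False.
  then (armed ∨ ¬idle ∨ ¬wind) forces armed = True.
  then (lock ∨ ¬rain ∨ safe) forces rain = False.
  then (¬armed ∨ open ∨ safe) forces open = True.
All clauses satisfied.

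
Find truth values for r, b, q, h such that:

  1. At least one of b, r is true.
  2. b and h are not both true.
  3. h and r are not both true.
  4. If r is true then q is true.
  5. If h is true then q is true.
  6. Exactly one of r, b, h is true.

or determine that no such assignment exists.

r: False, b: True, q: True, h: False

  (1) {b, r}: 1 true — at least one ✓
  (2) b=T, h=F — not both ✓
  (3) h=F, r=F — not both ✓
  (4) r=F ⇒ q: vacuous ✓
  (5) h=F ⇒ q: vacuous ✓
  (6) {r, b, h}: 1 true — exactly one ✓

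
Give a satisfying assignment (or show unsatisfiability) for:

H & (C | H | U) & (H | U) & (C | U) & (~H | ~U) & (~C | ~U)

U: False, H: True, C: True

Unit clause (H) forces H = True.
In (~H | ~U) only ~U is left, so U = False.
In (C | U) only C is left, so C = True.
Check each clause:
  (H): H holds.
  (C | H | U): C holds.
  (H | U): H holds.
  (C | U): C holds.
  (~H | ~U): ~U holds.
  (~C | ~U): ~U holds.
All clauses satisfied.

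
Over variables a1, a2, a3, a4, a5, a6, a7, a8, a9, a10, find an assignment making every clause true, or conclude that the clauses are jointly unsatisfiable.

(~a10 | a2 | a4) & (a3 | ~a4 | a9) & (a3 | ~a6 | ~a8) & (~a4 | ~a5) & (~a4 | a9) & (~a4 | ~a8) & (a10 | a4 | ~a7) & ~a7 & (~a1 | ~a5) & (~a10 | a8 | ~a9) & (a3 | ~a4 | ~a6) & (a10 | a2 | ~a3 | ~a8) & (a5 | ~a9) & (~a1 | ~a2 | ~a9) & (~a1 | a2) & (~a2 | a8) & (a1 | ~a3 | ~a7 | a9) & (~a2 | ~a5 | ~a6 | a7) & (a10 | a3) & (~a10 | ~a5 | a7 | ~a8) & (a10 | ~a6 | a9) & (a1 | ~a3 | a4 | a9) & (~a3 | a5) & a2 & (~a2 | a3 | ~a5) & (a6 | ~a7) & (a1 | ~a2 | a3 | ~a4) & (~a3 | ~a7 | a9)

Unit clause (~a7) forces a7 = False.
Unit clause (a2) forces a2 = True.
In (~a2 | a8) only a8 is left, so a8 = True.
In (~a4 | ~a8) only ~a4 is left, so a4 = False.
Set a1 = False.
Set a3 = False.
  then (a3 | ~a6 | ~a8) forces a6 = False.
  then (a10 | a3) forces a10 = True.
  then (~a10 | ~a5 | a7 | ~a8) forces a5 = False.
  then (a5 | ~a9) forces a9 = False.
All clauses satisfied.

a1 = False; a2 = True; a3 = False; a4 = False; a5 = False; a6 = False; a7 = False; a8 = True; a9 = False; a10 = True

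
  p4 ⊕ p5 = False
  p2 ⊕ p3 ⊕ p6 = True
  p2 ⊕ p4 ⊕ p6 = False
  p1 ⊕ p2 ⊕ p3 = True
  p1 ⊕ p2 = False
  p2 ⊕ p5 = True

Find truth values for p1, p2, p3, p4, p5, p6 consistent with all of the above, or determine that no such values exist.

p1 = True, p2 = True, p3 = True, p4 = False, p5 = False, p6 = True

p4 ⊕ p5 = F ⊕ F = False ✓
p2 ⊕ p3 ⊕ p6 = T ⊕ T ⊕ T = True ✓
p2 ⊕ p4 ⊕ p6 = T ⊕ F ⊕ T = False ✓
p1 ⊕ p2 ⊕ p3 = T ⊕ T ⊕ T = True ✓
p1 ⊕ p2 = T ⊕ T = False ✓
p2 ⊕ p5 = T ⊕ F = True ✓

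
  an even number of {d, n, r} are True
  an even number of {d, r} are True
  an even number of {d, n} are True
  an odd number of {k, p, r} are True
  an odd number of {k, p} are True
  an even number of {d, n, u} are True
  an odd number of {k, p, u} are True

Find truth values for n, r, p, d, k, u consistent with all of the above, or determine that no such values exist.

n: False, r: False, p: True, d: False, k: False, u: False

{d, n, r}: 0 true → even ✓
{d, r}: 0 true → even ✓
{d, n}: 0 true → even ✓
{k, p, r}: 1 true → odd ✓
{k, p}: 1 true → odd ✓
{d, n, u}: 0 true → even ✓
{k, p, u}: 1 true → odd ✓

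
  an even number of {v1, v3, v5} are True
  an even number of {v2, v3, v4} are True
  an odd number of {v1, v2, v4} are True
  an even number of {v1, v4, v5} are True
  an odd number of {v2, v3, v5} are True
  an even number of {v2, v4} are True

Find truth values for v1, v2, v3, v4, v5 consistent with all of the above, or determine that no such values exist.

v1 = True, v2 = False, v3 = False, v4 = False, v5 = True

{v1, v3, v5}: 2 true → even ✓
{v2, v3, v4}: 0 true → even ✓
{v1, v2, v4}: 1 true → odd ✓
{v1, v4, v5}: 2 true → even ✓
{v2, v3, v5}: 1 true → odd ✓
{v2, v4}: 0 true → even ✓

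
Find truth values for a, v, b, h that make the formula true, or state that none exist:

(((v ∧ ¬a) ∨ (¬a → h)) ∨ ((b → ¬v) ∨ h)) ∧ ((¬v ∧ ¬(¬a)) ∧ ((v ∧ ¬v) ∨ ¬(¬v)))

The formula is unsatisfiable.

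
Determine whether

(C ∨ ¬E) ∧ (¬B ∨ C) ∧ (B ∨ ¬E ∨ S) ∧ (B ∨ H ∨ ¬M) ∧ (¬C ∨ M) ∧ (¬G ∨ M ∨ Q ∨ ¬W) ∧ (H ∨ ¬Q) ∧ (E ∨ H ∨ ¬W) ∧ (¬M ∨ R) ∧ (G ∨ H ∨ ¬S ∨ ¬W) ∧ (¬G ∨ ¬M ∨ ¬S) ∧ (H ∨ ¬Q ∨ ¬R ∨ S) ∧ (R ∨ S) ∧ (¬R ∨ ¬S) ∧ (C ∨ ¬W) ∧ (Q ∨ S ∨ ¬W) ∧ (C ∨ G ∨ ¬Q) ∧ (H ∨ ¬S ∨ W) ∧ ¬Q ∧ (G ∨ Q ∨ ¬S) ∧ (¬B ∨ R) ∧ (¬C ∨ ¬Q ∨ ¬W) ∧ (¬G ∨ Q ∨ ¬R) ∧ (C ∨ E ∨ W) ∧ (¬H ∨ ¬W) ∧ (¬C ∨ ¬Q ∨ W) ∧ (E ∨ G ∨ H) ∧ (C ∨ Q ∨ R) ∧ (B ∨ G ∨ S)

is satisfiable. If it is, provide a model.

M=T; B=T; H=T; Q=F; W=F; C=T; S=F; E=T; R=T; G=F

Unit clause (¬Q) forces Q = False.
Set M = True.
  then (¬M ∨ R) forces R = True.
  then (¬R ∨ ¬S) forces S = False.
  then (Q ∨ S ∨ ¬W) forces W = False.
  then (¬G ∨ Q ∨ ¬R) forces G = False.
  then (B ∨ G ∨ S) forces B = True.
  then (¬B ∨ C) forces C = True.
Set H = True.
Set E = True.
All clauses satisfied.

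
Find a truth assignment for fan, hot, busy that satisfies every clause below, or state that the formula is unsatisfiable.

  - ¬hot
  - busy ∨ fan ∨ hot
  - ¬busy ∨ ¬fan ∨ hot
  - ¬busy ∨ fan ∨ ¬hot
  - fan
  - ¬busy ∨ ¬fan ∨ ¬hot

fan = True, hot = False, busy = False

Unit clause (¬hot) forces hot = False.
Unit clause (fan) forces fan = True.
In (¬busy ∨ ¬fan ∨ hot) only ¬busy is left, so busy = False.
All clauses satisfied.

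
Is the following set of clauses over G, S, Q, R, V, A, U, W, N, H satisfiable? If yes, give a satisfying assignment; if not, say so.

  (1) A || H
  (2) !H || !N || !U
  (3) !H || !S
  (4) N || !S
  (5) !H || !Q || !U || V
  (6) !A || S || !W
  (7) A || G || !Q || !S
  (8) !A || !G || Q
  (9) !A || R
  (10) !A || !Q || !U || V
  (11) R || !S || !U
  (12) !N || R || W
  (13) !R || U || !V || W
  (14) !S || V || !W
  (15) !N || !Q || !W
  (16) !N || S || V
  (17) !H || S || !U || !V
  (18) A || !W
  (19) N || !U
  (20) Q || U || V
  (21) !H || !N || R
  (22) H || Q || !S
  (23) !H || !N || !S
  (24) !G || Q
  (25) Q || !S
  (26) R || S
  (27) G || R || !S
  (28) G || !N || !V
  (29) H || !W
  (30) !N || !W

Set G = True.
  then (!G || Q) forces Q = True.
Set S = True.
  then (!H || !S) forces H = False.
  then (N || !S) forces N = True.
  then (!N || !Q || !W) forces W = False.
  then (A || H) forces A = True.
  then (!A || R) forces R = True.
Set V = True.
  then (!R || U || !V || W) forces U = True.
All clauses satisfied.

G=T, S=T, Q=T, R=T, V=T, A=T, U=T, W=F, N=T, H=F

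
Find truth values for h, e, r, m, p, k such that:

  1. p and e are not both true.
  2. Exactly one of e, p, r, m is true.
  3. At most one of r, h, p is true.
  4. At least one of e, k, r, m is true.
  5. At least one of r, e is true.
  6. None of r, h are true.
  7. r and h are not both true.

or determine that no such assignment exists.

h: False, e: True, r: False, m: False, p: False, k: True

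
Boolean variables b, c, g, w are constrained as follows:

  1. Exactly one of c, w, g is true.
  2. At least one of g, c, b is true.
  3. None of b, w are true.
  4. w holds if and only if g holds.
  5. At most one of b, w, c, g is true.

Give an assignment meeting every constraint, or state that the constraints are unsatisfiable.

b=F, c=T, g=F, w=F

  (1) {c, w, g}: 1 true — exactly one ✓
  (2) {g, c, b}: 1 true — at least one ✓
  (3) {b, w}: 0 true — none ✓
  (4) w=F, g=F — same ✓
  (5) {b, w, c, g}: 1 true — at most one ✓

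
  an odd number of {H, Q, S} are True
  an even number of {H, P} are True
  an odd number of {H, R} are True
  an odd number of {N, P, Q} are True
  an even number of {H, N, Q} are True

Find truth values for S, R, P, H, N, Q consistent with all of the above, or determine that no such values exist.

Unsatisfiable — no assignment works.

Adding constraints 2, 4, 5 mod 2: every variable appears an even number of times on the left, so the left side is 0.
But the right sides sum to 1 (mod 2). 0 ≠ 1 — the system is inconsistent.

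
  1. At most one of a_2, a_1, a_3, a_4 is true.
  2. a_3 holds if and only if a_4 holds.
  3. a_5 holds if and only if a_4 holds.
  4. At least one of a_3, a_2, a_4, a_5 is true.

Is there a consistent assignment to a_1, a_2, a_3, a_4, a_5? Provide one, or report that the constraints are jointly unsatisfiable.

a_1 = False, a_2 = True, a_3 = False, a_4 = False, a_5 = False

  (1) {a_2, a_1, a_3, a_4}: 1 true — at most one ✓
  (2) a_3=F, a_4=F — same ✓
  (3) a_5=F, a_4=F — same ✓
  (4) {a_3, a_2, a_4, a_5}: 1 true — at least one ✓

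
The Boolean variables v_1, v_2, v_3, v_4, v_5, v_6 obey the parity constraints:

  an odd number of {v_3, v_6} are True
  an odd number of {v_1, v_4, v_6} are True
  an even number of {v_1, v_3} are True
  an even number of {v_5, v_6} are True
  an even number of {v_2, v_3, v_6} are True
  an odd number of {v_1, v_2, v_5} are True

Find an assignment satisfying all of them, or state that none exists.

Adding constraints 3, 4, 5, 6 mod 2: every variable appears an even number of times on the left, so the left side is 0.
But the right sides sum to 1 (mod 2). 0 ≠ 1 — the system is inconsistent.

Unsatisfiable — no assignment works.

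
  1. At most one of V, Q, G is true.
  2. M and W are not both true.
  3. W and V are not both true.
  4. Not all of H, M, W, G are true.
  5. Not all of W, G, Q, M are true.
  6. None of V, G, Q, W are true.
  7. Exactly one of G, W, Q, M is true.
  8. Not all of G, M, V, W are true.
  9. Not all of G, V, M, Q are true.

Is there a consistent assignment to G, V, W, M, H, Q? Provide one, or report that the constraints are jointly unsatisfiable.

G = False, V = False, W = False, M = True, H = True, Q = False

  (1) {V, Q, G}: 0 true — at most one ✓
  (2) M=T, W=F — not both ✓
  (3) W=F, V=F — not both ✓
  (4) {H, M, W, G}: 2/4 true — not all ✓
  (5) {W, G, Q, M}: 1/4 true — not all ✓
  (6) {V, G, Q, W}: 0 true — none ✓
  (7) {G, W, Q, M}: 1 true — exactly one ✓
  (8) {G, M, V, W}: 1/4 true — not all ✓
  (9) {G, V, M, Q}: 1/4 true — not all ✓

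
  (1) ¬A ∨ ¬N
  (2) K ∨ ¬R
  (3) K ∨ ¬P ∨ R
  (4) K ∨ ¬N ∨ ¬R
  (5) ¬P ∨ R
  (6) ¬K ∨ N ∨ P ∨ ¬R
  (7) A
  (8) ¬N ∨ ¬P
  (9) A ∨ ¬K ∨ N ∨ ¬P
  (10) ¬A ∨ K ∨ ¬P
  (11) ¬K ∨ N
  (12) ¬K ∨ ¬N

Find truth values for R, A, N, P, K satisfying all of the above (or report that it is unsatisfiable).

Unit clause (A) forces A = True.
In (¬A ∨ ¬N) only ¬N is left, so N = False.
In (¬K ∨ N) only ¬K is left, so K = False.
In (K ∨ ¬R) only ¬R is left, so R = False.
In (K ∨ ¬P ∨ R) only ¬P is left, so P = False.
All clauses satisfied.

R = False; A = True; N = False; P = False; K = False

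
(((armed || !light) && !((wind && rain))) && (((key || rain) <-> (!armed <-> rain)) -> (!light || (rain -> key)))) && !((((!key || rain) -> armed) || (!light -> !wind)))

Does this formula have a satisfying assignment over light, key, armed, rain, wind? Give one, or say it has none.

light = False; key = False; armed = False; rain = False; wind = True

  ((armed || !light) && !((wind && rain))) && (((key || rain) <-> (!armed <-> rain)) -> (!light || (rain -> key))) = True
    (armed || !light) && !((wind && rain)) = True
      armed || !light = True
        !light = True
      !((wind && rain)) = True
        wind && rain = False
    ((key || rain) <-> (!armed <-> rain)) -> (!light || (rain -> key)) = True
      (key || rain) <-> (!armed <-> rain) = True
        key || rain = False
        !armed <-> rain = False
          !armed = True
      !light || (rain -> key) = True
        !light = True
        rain -> key = True
  !((((!key || rain) -> armed) || (!light -> !wind))) = True
    ((!key || rain) -> armed) || (!light -> !wind) = False
      (!key || rain) -> armed = False
        !key || rain = True
          !key = True
      !light -> !wind = False
        !light = True
        !wind = False
Both conjuncts True, so the formula holds.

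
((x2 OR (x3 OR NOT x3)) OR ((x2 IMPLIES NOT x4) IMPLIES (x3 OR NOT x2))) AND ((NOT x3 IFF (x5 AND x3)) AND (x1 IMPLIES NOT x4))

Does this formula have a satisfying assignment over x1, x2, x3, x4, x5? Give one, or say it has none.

x1 = False; x2 = True; x3 = True; x4 = True; x5 = False

  (x2 OR (x3 OR NOT x3)) OR ((x2 IMPLIES NOT x4) IMPLIES (x3 OR NOT x2)) = True
    x2 OR (x3 OR NOT x3) = True
      x3 OR NOT x3 = True
        NOT x3 = False
    (x2 IMPLIES NOT x4) IMPLIES (x3 OR NOT x2) = True
      x2 IMPLIES NOT x4 = False
        NOT x4 = False
      x3 OR NOT x2 = True
        NOT x2 = False
  (NOT x3 IFF (x5 AND x3)) AND (x1 IMPLIES NOT x4) = True
    NOT x3 IFF (x5 AND x3) = True
      NOT x3 = False
      x5 AND x3 = False
    x1 IMPLIES NOT x4 = True
      NOT x4 = False
Both conjuncts True, so the formula holds.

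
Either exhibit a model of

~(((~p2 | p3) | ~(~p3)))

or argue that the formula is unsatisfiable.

p2 = True, p3 = False

  ~(((~p2 | p3) | ~(~p3))) = True
    (~p2 | p3) | ~(~p3) = False
      ~p2 | p3 = False
        ~p2 = False
      ~(~p3) = False
        ~p3 = True
The formula evaluates to True.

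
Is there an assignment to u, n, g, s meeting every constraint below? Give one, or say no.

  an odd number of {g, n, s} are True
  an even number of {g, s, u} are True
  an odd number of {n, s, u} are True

u = True; n = False; g = True; s = False

{g, n, s}: 1 true → odd ✓
{g, s, u}: 2 true → even ✓
{n, s, u}: 1 true → odd ✓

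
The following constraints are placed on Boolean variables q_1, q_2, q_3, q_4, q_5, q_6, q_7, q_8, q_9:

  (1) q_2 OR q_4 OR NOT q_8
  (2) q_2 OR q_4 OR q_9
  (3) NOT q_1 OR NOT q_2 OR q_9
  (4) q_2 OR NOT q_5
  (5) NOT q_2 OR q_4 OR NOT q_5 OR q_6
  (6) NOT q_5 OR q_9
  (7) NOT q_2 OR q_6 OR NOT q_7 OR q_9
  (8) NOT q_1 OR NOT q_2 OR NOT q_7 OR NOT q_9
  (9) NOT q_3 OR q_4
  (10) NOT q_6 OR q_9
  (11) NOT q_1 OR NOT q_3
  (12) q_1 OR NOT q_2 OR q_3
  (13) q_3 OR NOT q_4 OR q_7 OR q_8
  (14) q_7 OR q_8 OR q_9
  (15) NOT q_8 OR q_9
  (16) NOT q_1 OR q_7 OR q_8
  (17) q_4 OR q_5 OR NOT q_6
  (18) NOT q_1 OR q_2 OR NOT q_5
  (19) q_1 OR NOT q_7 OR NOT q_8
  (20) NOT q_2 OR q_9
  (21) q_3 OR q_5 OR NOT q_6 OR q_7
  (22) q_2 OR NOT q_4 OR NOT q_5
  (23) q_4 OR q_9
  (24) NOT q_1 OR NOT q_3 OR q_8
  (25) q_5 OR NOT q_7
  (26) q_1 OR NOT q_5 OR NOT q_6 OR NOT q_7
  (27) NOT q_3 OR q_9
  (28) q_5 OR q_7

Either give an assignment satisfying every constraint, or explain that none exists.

q_1 = False; q_2 = True; q_3 = True; q_4 = True; q_5 = True; q_6 = True; q_7 = False; q_8 = True; q_9 = True

Set q_1 = False.
Set q_2 = True.
  then (q_1 OR NOT q_2 OR q_3) forces q_3 = True.
  then (NOT q_2 OR q_9) forces q_9 = True.
  then (NOT q_3 OR q_4) forces q_4 = True.
Try q_5 = False:
  (q_5 OR NOT q_7) forces q_7 = False.
  clause (q_5 OR q_7) is falsified — backtrack.
So q_5 = True.
Set q_6 = True.
  then (q_1 OR NOT q_5 OR NOT q_6 OR NOT q_7) forces q_7 = False.
Set q_8 = True.
All clauses satisfied.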